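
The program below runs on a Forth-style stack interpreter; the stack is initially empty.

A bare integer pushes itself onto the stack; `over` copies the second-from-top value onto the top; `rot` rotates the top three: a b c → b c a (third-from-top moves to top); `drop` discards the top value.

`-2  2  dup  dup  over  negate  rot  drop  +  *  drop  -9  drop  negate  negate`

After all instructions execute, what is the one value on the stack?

-2     : -2
2      : -2 2
dup    : -2 2 2
dup    : -2 2 2 2
over   : -2 2 2 2 2
negate : -2 2 2 2 -2
rot    : -2 2 2 -2 2
drop   : -2 2 2 -2
+      : -2 2 0
*      : -2 0
drop   : -2
-9     : -2 -9
drop   : -2
negate : 2
negate : -2

-2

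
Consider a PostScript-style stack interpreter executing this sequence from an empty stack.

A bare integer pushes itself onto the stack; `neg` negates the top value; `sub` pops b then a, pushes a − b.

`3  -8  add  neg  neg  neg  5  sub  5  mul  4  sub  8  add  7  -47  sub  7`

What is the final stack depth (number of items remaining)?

3

3    3
-8   3 -8
add  -5
neg  5
neg  -5
neg  5
5    5 5
sub  0
5    0 5
mul  0
4    0 4
sub  -4
8    -4 8
add  4
7    4 7
-47  4 7 -47
sub  4 54
7    4 54 7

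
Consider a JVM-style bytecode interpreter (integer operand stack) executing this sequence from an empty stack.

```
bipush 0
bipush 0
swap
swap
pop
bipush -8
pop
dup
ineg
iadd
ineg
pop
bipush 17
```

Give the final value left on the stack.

17

bipush 0  → 0
bipush 0  → 0 0
swap      → 0 0
swap      → 0 0
pop       → 0
bipush -8 → 0 -8
pop       → 0
dup       → 0 0
ineg      → 0 0
iadd      → 0
ineg      → 0
pop       → (empty)
bipush 17 → 17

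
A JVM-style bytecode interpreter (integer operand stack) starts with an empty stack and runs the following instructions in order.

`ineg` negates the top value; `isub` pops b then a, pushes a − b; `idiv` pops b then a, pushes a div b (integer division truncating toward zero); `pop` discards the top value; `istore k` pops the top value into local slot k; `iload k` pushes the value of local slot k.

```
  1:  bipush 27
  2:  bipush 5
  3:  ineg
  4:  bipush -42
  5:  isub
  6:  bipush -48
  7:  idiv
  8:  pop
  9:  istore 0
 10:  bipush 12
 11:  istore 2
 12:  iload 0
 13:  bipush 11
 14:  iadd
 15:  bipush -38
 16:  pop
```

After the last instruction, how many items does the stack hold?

bipush 27  → 27
bipush 5   → 27 5
ineg       → 27 -5
bipush -42 → 27 -5 -42
isub       → 27 37
bipush -48 → 27 37 -48
idiv       → 27 0
pop        → 27
istore 0   → (empty)
bipush 12  → 12
istore 2   → (empty)
iload 0    → 27
bipush 11  → 27 11
iadd       → 38
bipush -38 → 38 -38
pop        → 38

1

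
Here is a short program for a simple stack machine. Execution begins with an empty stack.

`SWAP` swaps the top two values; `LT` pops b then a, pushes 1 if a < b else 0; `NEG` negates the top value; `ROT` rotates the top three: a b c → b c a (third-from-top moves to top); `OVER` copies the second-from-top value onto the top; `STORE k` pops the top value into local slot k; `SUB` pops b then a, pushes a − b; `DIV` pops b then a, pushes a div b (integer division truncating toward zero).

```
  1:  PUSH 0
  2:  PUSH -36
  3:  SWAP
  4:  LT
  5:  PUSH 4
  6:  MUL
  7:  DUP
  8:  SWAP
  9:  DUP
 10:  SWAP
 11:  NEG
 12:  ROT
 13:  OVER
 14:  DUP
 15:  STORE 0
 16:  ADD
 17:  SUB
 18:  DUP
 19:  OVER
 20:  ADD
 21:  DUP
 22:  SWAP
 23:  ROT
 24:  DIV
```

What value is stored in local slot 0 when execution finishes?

PUSH 0   -> [0]
PUSH -36 -> [0, -36]
SWAP     -> [-36, 0]
LT       -> [1]
PUSH 4   -> [1, 4]
MUL      -> [4]
DUP      -> [4, 4]
SWAP     -> [4, 4]
DUP      -> [4, 4, 4]
SWAP     -> [4, 4, 4]
NEG      -> [4, 4, -4]
ROT      -> [4, -4, 4]
OVER     -> [4, -4, 4, -4]
DUP      -> [4, -4, 4, -4, -4]
STORE 0  -> [4, -4, 4, -4]
ADD      -> [4, -4, 0]
SUB      -> [4, -4]
DUP      -> [4, -4, -4]
OVER     -> [4, -4, -4, -4]
ADD      -> [4, -4, -8]
DUP      -> [4, -4, -8, -8]
SWAP     -> [4, -4, -8, -8]
ROT      -> [4, -8, -8, -4]
DIV      -> [4, -8, 2]

-4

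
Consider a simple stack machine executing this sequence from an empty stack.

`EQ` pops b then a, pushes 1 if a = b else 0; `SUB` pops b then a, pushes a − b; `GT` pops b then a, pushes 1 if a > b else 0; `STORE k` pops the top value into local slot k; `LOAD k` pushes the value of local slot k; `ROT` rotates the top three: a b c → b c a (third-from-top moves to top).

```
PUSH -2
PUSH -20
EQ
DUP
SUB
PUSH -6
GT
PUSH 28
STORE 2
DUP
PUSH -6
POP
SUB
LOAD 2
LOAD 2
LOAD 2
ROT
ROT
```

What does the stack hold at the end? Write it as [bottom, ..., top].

PUSH -2   -2
PUSH -20  -2 -20
EQ        0
DUP       0 0
SUB       0
PUSH -6   0 -6
GT        1
PUSH 28   1 28
STORE 2   1
DUP       1 1
PUSH -6   1 1 -6
POP       1 1
SUB       0
LOAD 2    0 28
LOAD 2    0 28 28
LOAD 2    0 28 28 28
ROT       0 28 28 28
ROT       0 28 28 28

[0, 28, 28, 28]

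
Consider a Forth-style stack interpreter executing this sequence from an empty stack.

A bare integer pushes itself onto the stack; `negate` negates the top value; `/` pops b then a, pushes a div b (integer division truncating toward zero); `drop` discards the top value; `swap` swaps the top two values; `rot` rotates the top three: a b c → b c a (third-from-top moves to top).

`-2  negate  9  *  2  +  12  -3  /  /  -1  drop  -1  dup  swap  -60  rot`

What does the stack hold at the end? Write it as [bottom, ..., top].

-2      -2
negate  2
9       2 9
*       18
2       18 2
+       20
12      20 12
-3      20 12 -3
/       20 -4
/       -5
-1      -5 -1
drop    -5
-1      -5 -1
dup     -5 -1 -1
swap    -5 -1 -1
-60     -5 -1 -1 -60
rot     -5 -1 -60 -1

[-5, -1, -60, -1]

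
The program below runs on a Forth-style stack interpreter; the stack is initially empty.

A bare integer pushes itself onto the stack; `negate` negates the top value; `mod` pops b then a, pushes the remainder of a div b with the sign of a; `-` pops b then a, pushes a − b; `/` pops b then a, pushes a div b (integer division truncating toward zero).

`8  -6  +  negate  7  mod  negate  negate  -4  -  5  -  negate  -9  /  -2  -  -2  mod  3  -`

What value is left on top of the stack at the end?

8      : [8]
-6     : [8, -6]
+      : [2]
negate : [-2]
7      : [-2, 7]
mod    : [-2]
negate : [2]
negate : [-2]
-4     : [-2, -4]
-      : [2]
5      : [2, 5]
-      : [-3]
negate : [3]
-9     : [3, -9]
/      : [0]
-2     : [0, -2]
-      : [2]
-2     : [2, -2]
mod    : [0]
3      : [0, 3]
-      : [-3]

-3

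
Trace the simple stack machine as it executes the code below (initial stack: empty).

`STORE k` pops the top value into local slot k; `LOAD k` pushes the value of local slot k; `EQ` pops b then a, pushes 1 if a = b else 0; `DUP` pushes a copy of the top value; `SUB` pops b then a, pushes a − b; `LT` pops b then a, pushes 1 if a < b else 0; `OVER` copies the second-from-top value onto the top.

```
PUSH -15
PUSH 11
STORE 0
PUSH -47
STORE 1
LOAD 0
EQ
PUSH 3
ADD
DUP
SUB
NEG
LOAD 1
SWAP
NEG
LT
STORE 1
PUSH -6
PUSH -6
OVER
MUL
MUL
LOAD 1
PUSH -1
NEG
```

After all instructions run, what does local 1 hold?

PUSH -15  [-15]
PUSH 11   [-15, 11]
STORE 0   [-15]
PUSH -47  [-15, -47]
STORE 1   [-15]
LOAD 0    [-15, 11]
EQ        [0]
PUSH 3    [0, 3]
ADD       [3]
DUP       [3, 3]
SUB       [0]
NEG       [0]
LOAD 1    [0, -47]
SWAP      [-47, 0]
NEG       [-47, 0]
LT        [1]
STORE 1   []
PUSH -6   [-6]
PUSH -6   [-6, -6]
OVER      [-6, -6, -6]
MUL       [-6, 36]
MUL       [-216]
LOAD 1    [-216, 1]
PUSH -1   [-216, 1, -1]
NEG       [-216, 1, 1]

1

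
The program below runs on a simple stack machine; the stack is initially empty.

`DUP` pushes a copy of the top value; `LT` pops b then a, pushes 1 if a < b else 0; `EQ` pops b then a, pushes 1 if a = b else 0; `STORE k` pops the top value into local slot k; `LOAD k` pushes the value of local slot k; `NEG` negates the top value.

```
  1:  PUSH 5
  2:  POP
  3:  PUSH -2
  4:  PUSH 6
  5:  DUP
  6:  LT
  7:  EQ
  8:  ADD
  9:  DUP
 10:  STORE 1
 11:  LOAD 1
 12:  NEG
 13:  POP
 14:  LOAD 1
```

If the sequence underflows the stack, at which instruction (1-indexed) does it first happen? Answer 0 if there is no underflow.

PUSH 5   5
POP      (empty)
PUSH -2  -2
PUSH 6   -2 6
DUP      -2 6 6
LT       -2 0
EQ       0
ADD  — needs 2 operands, stack has 1 → underflow

8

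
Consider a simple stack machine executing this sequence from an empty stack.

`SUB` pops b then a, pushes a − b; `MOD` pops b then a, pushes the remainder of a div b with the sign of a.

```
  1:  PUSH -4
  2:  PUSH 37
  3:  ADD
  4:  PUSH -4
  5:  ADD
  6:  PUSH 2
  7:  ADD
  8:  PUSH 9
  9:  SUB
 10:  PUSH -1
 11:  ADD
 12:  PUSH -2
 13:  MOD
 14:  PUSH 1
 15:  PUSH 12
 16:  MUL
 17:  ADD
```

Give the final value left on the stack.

PUSH -4 → [-4]
PUSH 37 → [-4, 37]
ADD     → [33]
PUSH -4 → [33, -4]
ADD     → [29]
PUSH 2  → [29, 2]
ADD     → [31]
PUSH 9  → [31, 9]
SUB     → [22]
PUSH -1 → [22, -1]
ADD     → [21]
PUSH -2 → [21, -2]
MOD     → [1]
PUSH 1  → [1, 1]
PUSH 12 → [1, 1, 12]
MUL     → [1, 12]
ADD     → [13]

13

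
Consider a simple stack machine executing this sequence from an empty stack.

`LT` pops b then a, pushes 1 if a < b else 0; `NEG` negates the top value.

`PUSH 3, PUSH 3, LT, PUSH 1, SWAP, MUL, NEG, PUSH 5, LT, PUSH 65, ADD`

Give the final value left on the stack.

PUSH 3   3
PUSH 3   3 3
LT       0
PUSH 1   0 1
SWAP     1 0
MUL      0
NEG      0
PUSH 5   0 5
LT       1
PUSH 65  1 65
ADD      66

66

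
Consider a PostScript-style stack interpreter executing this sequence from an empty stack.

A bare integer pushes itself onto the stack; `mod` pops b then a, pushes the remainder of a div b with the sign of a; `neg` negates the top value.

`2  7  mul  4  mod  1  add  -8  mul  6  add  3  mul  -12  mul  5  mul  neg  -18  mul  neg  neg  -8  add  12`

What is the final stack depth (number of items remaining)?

2

2   → 2
7   → 2 7
mul → 14
4   → 14 4
mod → 2
1   → 2 1
add → 3
-8  → 3 -8
mul → -24
6   → -24 6
add → -18
3   → -18 3
mul → -54
-12 → -54 -12
mul → 648
5   → 648 5
mul → 3240
neg → -3240
-18 → -3240 -18
mul → 58320
neg → -58320
neg → 58320
-8  → 58320 -8
add → 58312
12  → 58312 12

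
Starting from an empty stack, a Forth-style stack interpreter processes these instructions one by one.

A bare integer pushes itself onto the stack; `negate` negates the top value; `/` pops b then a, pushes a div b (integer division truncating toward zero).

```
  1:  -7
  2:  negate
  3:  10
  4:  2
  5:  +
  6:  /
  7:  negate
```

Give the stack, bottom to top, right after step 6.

-7     → [-7]
negate → [7]
10     → [7, 10]
2      → [7, 10, 2]
+      → [7, 12]
/      → [0]

[0]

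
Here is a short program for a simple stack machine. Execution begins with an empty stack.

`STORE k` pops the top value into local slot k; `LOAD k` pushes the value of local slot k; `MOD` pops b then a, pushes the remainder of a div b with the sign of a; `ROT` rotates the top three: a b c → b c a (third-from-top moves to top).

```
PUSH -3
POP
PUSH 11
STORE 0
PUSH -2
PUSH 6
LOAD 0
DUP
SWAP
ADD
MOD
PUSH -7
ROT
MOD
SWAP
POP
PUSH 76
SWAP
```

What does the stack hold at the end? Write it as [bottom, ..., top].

[76, -1]

PUSH -3 -> [-3]
POP     -> []
PUSH 11 -> [11]
STORE 0 -> []
PUSH -2 -> [-2]
PUSH 6  -> [-2, 6]
LOAD 0  -> [-2, 6, 11]
DUP     -> [-2, 6, 11, 11]
SWAP    -> [-2, 6, 11, 11]
ADD     -> [-2, 6, 22]
MOD     -> [-2, 6]
PUSH -7 -> [-2, 6, -7]
ROT     -> [6, -7, -2]
MOD     -> [6, -1]
SWAP    -> [-1, 6]
POP     -> [-1]
PUSH 76 -> [-1, 76]
SWAP    -> [76, -1]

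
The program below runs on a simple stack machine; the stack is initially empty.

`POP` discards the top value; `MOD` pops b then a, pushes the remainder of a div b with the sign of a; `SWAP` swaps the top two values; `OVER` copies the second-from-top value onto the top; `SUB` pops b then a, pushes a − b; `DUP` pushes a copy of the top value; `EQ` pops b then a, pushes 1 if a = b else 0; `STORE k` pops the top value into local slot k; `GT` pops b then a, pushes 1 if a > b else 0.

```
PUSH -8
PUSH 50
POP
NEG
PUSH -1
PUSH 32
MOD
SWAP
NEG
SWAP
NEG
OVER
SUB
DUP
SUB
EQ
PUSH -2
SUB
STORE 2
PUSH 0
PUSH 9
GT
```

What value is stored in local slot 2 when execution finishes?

2

PUSH -8 -> [-8]
PUSH 50 -> [-8, 50]
POP     -> [-8]
NEG     -> [8]
PUSH -1 -> [8, -1]
PUSH 32 -> [8, -1, 32]
MOD     -> [8, -1]
SWAP    -> [-1, 8]
NEG     -> [-1, -8]
SWAP    -> [-8, -1]
NEG     -> [-8, 1]
OVER    -> [-8, 1, -8]
SUB     -> [-8, 9]
DUP     -> [-8, 9, 9]
SUB     -> [-8, 0]
EQ      -> [0]
PUSH -2 -> [0, -2]
SUB     -> [2]
STORE 2 -> []
PUSH 0  -> [0]
PUSH 9  -> [0, 9]
GT      -> [0]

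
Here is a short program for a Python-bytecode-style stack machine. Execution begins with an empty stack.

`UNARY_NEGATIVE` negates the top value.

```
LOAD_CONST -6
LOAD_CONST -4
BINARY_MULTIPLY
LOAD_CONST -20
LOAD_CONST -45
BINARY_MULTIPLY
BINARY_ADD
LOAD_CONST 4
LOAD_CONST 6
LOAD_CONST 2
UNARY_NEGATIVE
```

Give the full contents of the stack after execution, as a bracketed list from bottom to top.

[924, 4, 6, -2]

LOAD_CONST -6   -> [-6]
LOAD_CONST -4   -> [-6, -4]
BINARY_MULTIPLY -> [24]
LOAD_CONST -20  -> [24, -20]
LOAD_CONST -45  -> [24, -20, -45]
BINARY_MULTIPLY -> [24, 900]
BINARY_ADD      -> [924]
LOAD_CONST 4    -> [924, 4]
LOAD_CONST 6    -> [924, 4, 6]
LOAD_CONST 2    -> [924, 4, 6, 2]
UNARY_NEGATIVE  -> [924, 4, 6, -2]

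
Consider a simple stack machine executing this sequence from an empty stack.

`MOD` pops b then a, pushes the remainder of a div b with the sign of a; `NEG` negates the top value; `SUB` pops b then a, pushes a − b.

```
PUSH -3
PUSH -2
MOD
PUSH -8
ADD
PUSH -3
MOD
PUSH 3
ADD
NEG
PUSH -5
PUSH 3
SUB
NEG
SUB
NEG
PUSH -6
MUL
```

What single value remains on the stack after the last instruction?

-66

PUSH -3 : [-3]
PUSH -2 : [-3, -2]
MOD     : [-1]
PUSH -8 : [-1, -8]
ADD     : [-9]
PUSH -3 : [-9, -3]
MOD     : [0]
PUSH 3  : [0, 3]
ADD     : [3]
NEG     : [-3]
PUSH -5 : [-3, -5]
PUSH 3  : [-3, -5, 3]
SUB     : [-3, -8]
NEG     : [-3, 8]
SUB     : [-11]
NEG     : [11]
PUSH -6 : [11, -6]
MUL     : [-66]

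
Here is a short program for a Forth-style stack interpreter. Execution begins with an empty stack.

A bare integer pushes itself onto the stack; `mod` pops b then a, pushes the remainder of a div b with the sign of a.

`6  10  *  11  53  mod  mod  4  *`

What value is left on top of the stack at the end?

20

6   -> 6
10  -> 6 10
*   -> 60
11  -> 60 11
53  -> 60 11 53
mod -> 60 11
mod -> 5
4   -> 5 4
*   -> 20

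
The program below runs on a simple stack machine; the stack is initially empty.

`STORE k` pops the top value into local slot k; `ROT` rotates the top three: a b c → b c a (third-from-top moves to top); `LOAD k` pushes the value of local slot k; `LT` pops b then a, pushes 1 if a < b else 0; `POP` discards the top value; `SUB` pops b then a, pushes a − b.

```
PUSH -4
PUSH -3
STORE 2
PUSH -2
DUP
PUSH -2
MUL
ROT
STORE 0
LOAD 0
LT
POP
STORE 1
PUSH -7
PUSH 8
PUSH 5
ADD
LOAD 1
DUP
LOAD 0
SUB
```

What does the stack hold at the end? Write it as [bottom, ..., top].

[-7, 13, -2, 2]

PUSH -4 : [-4]
PUSH -3 : [-4, -3]
STORE 2 : [-4]
PUSH -2 : [-4, -2]
DUP     : [-4, -2, -2]
PUSH -2 : [-4, -2, -2, -2]
MUL     : [-4, -2, 4]
ROT     : [-2, 4, -4]
STORE 0 : [-2, 4]
LOAD 0  : [-2, 4, -4]
LT      : [-2, 0]
POP     : [-2]
STORE 1 : []
PUSH -7 : [-7]
PUSH 8  : [-7, 8]
PUSH 5  : [-7, 8, 5]
ADD     : [-7, 13]
LOAD 1  : [-7, 13, -2]
DUP     : [-7, 13, -2, -2]
LOAD 0  : [-7, 13, -2, -2, -4]
SUB     : [-7, 13, -2, 2]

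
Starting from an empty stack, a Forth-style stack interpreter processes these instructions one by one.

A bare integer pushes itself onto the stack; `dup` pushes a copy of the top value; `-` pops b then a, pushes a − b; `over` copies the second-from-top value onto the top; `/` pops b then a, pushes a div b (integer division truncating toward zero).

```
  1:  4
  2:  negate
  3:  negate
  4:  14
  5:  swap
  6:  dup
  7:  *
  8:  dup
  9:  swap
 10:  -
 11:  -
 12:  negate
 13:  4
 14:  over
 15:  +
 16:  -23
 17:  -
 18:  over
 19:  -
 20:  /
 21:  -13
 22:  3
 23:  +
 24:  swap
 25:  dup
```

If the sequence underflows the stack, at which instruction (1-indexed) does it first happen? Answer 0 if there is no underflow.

0

4      : [4]
negate : [-4]
negate : [4]
14     : [4, 14]
swap   : [14, 4]
dup    : [14, 4, 4]
*      : [14, 16]
dup    : [14, 16, 16]
swap   : [14, 16, 16]
-      : [14, 0]
-      : [14]
negate : [-14]
4      : [-14, 4]
over   : [-14, 4, -14]
+      : [-14, -10]
-23    : [-14, -10, -23]
-      : [-14, 13]
over   : [-14, 13, -14]
-      : [-14, 27]
/      : [0]
-13    : [0, -13]
3      : [0, -13, 3]
+      : [0, -10]
swap   : [-10, 0]
dup    : [-10, 0, 0]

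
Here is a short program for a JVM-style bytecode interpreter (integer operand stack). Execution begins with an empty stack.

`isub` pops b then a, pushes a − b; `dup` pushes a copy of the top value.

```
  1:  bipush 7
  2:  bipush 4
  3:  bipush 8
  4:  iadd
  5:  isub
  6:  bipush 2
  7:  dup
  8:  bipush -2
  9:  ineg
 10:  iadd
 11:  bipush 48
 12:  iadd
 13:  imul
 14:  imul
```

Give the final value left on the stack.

bipush 7  : 7
bipush 4  : 7 4
bipush 8  : 7 4 8
iadd      : 7 12
isub      : -5
bipush 2  : -5 2
dup       : -5 2 2
bipush -2 : -5 2 2 -2
ineg      : -5 2 2 2
iadd      : -5 2 4
bipush 48 : -5 2 4 48
iadd      : -5 2 52
imul      : -5 104
imul      : -520

-520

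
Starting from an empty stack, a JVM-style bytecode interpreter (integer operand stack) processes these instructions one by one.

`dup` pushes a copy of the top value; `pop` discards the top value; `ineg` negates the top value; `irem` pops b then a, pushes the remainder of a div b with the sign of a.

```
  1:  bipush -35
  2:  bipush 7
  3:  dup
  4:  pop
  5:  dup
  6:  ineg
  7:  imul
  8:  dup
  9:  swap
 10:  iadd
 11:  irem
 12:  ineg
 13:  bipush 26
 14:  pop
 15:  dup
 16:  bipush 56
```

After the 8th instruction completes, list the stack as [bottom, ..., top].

bipush -35 → -35
bipush 7   → -35 7
dup        → -35 7 7
pop        → -35 7
dup        → -35 7 7
ineg       → -35 7 -7
imul       → -35 -49
dup        → -35 -49 -49

[-35, -49, -49]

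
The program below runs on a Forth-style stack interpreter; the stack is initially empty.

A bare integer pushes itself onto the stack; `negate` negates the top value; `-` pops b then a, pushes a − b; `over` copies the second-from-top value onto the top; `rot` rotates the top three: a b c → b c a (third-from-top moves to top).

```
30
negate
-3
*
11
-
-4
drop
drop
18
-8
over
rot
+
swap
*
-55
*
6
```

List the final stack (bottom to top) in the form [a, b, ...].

[15840, 6]

30     → 30
negate → -30
-3     → -30 -3
*      → 90
11     → 90 11
-      → 79
-4     → 79 -4
drop   → 79
drop   → (empty)
18     → 18
-8     → 18 -8
over   → 18 -8 18
rot    → -8 18 18
+      → -8 36
swap   → 36 -8
*      → -288
-55    → -288 -55
*      → 15840
6      → 15840 6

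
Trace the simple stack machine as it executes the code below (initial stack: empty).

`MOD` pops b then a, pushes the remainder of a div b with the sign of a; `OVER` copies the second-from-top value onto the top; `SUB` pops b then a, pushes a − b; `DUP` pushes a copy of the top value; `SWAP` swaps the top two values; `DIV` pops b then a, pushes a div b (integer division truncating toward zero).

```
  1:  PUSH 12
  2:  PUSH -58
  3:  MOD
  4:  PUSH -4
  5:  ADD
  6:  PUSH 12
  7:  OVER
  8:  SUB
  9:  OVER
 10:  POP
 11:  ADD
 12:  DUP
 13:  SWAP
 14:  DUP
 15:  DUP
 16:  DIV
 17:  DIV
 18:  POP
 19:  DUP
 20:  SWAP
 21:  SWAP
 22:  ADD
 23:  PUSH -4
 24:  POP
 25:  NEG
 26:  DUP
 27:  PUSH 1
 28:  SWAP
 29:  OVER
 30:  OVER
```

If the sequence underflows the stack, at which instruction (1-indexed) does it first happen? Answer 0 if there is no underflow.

0

PUSH 12  -> [12]
PUSH -58 -> [12, -58]
MOD      -> [12]
PUSH -4  -> [12, -4]
ADD      -> [8]
PUSH 12  -> [8, 12]
OVER     -> [8, 12, 8]
SUB      -> [8, 4]
OVER     -> [8, 4, 8]
POP      -> [8, 4]
ADD      -> [12]
DUP      -> [12, 12]
SWAP     -> [12, 12]
DUP      -> [12, 12, 12]
DUP      -> [12, 12, 12, 12]
DIV      -> [12, 12, 1]
DIV      -> [12, 12]
POP      -> [12]
DUP      -> [12, 12]
SWAP     -> [12, 12]
SWAP     -> [12, 12]
ADD      -> [24]
PUSH -4  -> [24, -4]
POP      -> [24]
NEG      -> [-24]
DUP      -> [-24, -24]
PUSH 1   -> [-24, -24, 1]
SWAP     -> [-24, 1, -24]
OVER     -> [-24, 1, -24, 1]
OVER     -> [-24, 1, -24, 1, -24]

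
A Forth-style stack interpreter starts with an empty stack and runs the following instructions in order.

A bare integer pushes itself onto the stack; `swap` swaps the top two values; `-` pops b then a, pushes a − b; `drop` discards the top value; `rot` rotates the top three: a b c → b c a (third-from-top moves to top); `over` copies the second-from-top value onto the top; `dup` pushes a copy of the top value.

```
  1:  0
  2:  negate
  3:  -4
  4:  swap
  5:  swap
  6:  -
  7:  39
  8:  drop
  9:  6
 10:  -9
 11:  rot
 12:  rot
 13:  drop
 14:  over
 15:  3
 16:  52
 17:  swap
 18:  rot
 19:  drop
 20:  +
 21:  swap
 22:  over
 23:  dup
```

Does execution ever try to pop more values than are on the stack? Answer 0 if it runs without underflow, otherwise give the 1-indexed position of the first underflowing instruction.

0       0
negate  0
-4      0 -4
swap    -4 0
swap    0 -4
-       4
39      4 39
drop    4
6       4 6
-9      4 6 -9
rot     6 -9 4
rot     -9 4 6
drop    -9 4
over    -9 4 -9
3       -9 4 -9 3
52      -9 4 -9 3 52
swap    -9 4 -9 52 3
rot     -9 4 52 3 -9
drop    -9 4 52 3
+       -9 4 55
swap    -9 55 4
over    -9 55 4 55
dup     -9 55 4 55 55

0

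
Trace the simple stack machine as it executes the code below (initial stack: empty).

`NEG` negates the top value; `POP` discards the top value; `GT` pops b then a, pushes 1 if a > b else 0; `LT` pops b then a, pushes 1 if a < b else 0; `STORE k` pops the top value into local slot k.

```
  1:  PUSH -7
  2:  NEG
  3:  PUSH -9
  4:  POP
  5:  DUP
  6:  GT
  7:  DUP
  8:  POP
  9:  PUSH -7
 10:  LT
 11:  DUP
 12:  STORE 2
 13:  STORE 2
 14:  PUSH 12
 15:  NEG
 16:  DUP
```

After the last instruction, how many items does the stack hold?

2

PUSH -7 -> [-7]
NEG     -> [7]
PUSH -9 -> [7, -9]
POP     -> [7]
DUP     -> [7, 7]
GT      -> [0]
DUP     -> [0, 0]
POP     -> [0]
PUSH -7 -> [0, -7]
LT      -> [0]
DUP     -> [0, 0]
STORE 2 -> [0]
STORE 2 -> []
PUSH 12 -> [12]
NEG     -> [-12]
DUP     -> [-12, -12]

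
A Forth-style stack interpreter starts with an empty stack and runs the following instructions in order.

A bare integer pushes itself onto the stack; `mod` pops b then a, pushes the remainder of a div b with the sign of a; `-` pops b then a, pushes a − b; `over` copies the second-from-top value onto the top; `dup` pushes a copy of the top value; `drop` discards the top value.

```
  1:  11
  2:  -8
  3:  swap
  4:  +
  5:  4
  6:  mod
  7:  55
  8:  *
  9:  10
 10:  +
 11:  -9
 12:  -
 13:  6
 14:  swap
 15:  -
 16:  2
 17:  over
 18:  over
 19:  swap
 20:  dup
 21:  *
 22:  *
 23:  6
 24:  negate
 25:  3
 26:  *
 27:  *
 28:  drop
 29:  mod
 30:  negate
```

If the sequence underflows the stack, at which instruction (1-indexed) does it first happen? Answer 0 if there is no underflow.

0

11     : [11]
-8     : [11, -8]
swap   : [-8, 11]
+      : [3]
4      : [3, 4]
mod    : [3]
55     : [3, 55]
*      : [165]
10     : [165, 10]
+      : [175]
-9     : [175, -9]
-      : [184]
6      : [184, 6]
swap   : [6, 184]
-      : [-178]
2      : [-178, 2]
over   : [-178, 2, -178]
over   : [-178, 2, -178, 2]
swap   : [-178, 2, 2, -178]
dup    : [-178, 2, 2, -178, -178]
*      : [-178, 2, 2, 31684]
*      : [-178, 2, 63368]
6      : [-178, 2, 63368, 6]
negate : [-178, 2, 63368, -6]
3      : [-178, 2, 63368, -6, 3]
*      : [-178, 2, 63368, -18]
*      : [-178, 2, -1140624]
drop   : [-178, 2]
mod    : [0]
negate : [0]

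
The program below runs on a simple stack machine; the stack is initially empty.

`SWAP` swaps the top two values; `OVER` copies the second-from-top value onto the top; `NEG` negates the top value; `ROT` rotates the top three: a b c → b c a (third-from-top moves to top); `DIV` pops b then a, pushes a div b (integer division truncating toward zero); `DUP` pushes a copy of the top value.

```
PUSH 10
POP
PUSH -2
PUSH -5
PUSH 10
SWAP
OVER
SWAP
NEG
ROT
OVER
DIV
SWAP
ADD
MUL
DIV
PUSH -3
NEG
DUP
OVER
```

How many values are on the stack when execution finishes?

PUSH 10 : [10]
POP     : []
PUSH -2 : [-2]
PUSH -5 : [-2, -5]
PUSH 10 : [-2, -5, 10]
SWAP    : [-2, 10, -5]
OVER    : [-2, 10, -5, 10]
SWAP    : [-2, 10, 10, -5]
NEG     : [-2, 10, 10, 5]
ROT     : [-2, 10, 5, 10]
OVER    : [-2, 10, 5, 10, 5]
DIV     : [-2, 10, 5, 2]
SWAP    : [-2, 10, 2, 5]
ADD     : [-2, 10, 7]
MUL     : [-2, 70]
DIV     : [0]
PUSH -3 : [0, -3]
NEG     : [0, 3]
DUP     : [0, 3, 3]
OVER    : [0, 3, 3, 3]

4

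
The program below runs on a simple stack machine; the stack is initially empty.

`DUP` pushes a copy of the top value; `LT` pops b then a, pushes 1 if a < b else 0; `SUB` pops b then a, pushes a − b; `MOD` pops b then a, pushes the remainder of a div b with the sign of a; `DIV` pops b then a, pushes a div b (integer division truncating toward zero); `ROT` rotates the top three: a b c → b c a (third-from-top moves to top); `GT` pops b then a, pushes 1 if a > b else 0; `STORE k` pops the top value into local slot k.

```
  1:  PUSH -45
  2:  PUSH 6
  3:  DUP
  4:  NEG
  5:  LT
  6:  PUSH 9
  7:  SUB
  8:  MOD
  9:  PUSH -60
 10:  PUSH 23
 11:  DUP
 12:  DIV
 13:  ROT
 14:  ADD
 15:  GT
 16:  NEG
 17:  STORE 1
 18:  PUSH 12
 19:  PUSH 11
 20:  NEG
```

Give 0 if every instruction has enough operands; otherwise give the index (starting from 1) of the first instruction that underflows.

PUSH -45 -> [-45]
PUSH 6   -> [-45, 6]
DUP      -> [-45, 6, 6]
NEG      -> [-45, 6, -6]
LT       -> [-45, 0]
PUSH 9   -> [-45, 0, 9]
SUB      -> [-45, -9]
MOD      -> [0]
PUSH -60 -> [0, -60]
PUSH 23  -> [0, -60, 23]
DUP      -> [0, -60, 23, 23]
DIV      -> [0, -60, 1]
ROT      -> [-60, 1, 0]
ADD      -> [-60, 1]
GT       -> [0]
NEG      -> [0]
STORE 1  -> []
PUSH 12  -> [12]
PUSH 11  -> [12, 11]
NEG      -> [12, -11]

0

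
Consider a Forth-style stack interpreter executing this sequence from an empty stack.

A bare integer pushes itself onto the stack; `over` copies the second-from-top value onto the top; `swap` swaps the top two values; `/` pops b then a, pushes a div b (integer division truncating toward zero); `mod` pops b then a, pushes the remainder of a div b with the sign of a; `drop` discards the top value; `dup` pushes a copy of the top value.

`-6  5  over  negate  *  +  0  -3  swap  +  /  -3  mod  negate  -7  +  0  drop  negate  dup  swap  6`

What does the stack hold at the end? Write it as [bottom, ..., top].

[5, 5, 6]

-6     : [-6]
5      : [-6, 5]
over   : [-6, 5, -6]
negate : [-6, 5, 6]
*      : [-6, 30]
+      : [24]
0      : [24, 0]
-3     : [24, 0, -3]
swap   : [24, -3, 0]
+      : [24, -3]
/      : [-8]
-3     : [-8, -3]
mod    : [-2]
negate : [2]
-7     : [2, -7]
+      : [-5]
0      : [-5, 0]
drop   : [-5]
negate : [5]
dup    : [5, 5]
swap   : [5, 5]
6      : [5, 5, 6]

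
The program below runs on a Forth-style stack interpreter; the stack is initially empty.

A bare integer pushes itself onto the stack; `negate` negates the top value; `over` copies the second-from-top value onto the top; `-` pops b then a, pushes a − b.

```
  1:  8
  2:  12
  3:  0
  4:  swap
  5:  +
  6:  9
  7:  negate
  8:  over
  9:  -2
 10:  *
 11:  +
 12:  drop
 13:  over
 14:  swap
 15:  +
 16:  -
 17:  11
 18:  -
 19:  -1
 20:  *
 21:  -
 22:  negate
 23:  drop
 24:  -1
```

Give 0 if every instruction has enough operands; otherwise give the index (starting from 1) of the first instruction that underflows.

8      -> [8]
12     -> [8, 12]
0      -> [8, 12, 0]
swap   -> [8, 0, 12]
+      -> [8, 12]
9      -> [8, 12, 9]
negate -> [8, 12, -9]
over   -> [8, 12, -9, 12]
-2     -> [8, 12, -9, 12, -2]
*      -> [8, 12, -9, -24]
+      -> [8, 12, -33]
drop   -> [8, 12]
over   -> [8, 12, 8]
swap   -> [8, 8, 12]
+      -> [8, 20]
-      -> [-12]
11     -> [-12, 11]
-      -> [-23]
-1     -> [-23, -1]
*      -> [23]
-  — needs 2 operands, stack has 1 → underflow

21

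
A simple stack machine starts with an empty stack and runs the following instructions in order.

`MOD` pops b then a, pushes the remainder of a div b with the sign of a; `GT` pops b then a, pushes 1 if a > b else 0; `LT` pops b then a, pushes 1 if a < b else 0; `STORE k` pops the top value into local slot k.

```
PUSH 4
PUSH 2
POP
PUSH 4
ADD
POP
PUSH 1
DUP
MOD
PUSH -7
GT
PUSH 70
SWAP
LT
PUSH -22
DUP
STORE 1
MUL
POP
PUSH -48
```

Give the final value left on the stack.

-48

PUSH 4   -> [4]
PUSH 2   -> [4, 2]
POP      -> [4]
PUSH 4   -> [4, 4]
ADD      -> [8]
POP      -> []
PUSH 1   -> [1]
DUP      -> [1, 1]
MOD      -> [0]
PUSH -7  -> [0, -7]
GT       -> [1]
PUSH 70  -> [1, 70]
SWAP     -> [70, 1]
LT       -> [0]
PUSH -22 -> [0, -22]
DUP      -> [0, -22, -22]
STORE 1  -> [0, -22]
MUL      -> [0]
POP      -> []
PUSH -48 -> [-48]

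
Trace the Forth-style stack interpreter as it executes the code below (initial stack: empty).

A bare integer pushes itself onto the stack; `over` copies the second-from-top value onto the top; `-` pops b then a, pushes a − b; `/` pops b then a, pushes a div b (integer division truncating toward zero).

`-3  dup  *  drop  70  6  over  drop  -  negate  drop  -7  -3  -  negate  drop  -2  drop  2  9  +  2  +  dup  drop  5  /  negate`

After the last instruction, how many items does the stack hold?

-3     : [-3]
dup    : [-3, -3]
*      : [9]
drop   : []
70     : [70]
6      : [70, 6]
over   : [70, 6, 70]
drop   : [70, 6]
-      : [64]
negate : [-64]
drop   : []
-7     : [-7]
-3     : [-7, -3]
-      : [-4]
negate : [4]
drop   : []
-2     : [-2]
drop   : []
2      : [2]
9      : [2, 9]
+      : [11]
2      : [11, 2]
+      : [13]
dup    : [13, 13]
drop   : [13]
5      : [13, 5]
/      : [2]
negate : [-2]

1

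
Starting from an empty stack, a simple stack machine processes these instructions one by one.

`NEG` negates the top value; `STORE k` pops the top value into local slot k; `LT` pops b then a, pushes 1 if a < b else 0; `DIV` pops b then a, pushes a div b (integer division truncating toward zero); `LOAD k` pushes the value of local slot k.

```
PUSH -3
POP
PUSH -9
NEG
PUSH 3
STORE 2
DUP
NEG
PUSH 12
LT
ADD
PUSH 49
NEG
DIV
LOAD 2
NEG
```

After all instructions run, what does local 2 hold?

PUSH -3 -> -3
POP     -> (empty)
PUSH -9 -> -9
NEG     -> 9
PUSH 3  -> 9 3
STORE 2 -> 9
DUP     -> 9 9
NEG     -> 9 -9
PUSH 12 -> 9 -9 12
LT      -> 9 1
ADD     -> 10
PUSH 49 -> 10 49
NEG     -> 10 -49
DIV     -> 0
LOAD 2  -> 0 3
NEG     -> 0 -3

3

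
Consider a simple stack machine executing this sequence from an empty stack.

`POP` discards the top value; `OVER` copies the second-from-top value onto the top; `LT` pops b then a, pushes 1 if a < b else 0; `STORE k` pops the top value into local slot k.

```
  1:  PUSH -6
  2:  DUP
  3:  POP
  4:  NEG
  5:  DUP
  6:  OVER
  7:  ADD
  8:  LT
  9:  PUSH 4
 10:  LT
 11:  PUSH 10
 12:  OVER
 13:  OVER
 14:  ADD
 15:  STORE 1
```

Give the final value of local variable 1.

PUSH -6  [-6]
DUP      [-6, -6]
POP      [-6]
NEG      [6]
DUP      [6, 6]
OVER     [6, 6, 6]
ADD      [6, 12]
LT       [1]
PUSH 4   [1, 4]
LT       [1]
PUSH 10  [1, 10]
OVER     [1, 10, 1]
OVER     [1, 10, 1, 10]
ADD      [1, 10, 11]
STORE 1  [1, 10]

11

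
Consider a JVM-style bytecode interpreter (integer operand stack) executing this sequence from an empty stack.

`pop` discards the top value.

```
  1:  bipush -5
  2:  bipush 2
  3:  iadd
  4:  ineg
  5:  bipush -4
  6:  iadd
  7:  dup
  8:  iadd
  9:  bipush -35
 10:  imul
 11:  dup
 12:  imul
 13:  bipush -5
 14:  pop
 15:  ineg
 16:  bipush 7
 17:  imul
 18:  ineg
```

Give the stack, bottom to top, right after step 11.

[70, 70]

bipush -5   [-5]
bipush 2    [-5, 2]
iadd        [-3]
ineg        [3]
bipush -4   [3, -4]
iadd        [-1]
dup         [-1, -1]
iadd        [-2]
bipush -35  [-2, -35]
imul        [70]
dup         [70, 70]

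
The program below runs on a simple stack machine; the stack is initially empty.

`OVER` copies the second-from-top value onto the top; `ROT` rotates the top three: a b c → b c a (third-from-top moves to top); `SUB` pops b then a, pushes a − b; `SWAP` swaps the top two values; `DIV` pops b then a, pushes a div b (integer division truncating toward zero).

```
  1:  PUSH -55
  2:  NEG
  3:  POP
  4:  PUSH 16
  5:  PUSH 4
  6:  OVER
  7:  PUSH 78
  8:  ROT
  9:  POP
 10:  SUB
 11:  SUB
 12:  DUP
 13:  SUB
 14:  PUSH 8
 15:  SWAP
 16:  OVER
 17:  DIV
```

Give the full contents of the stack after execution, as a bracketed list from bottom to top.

[8, 0]

PUSH -55  -55
NEG       55
POP       (empty)
PUSH 16   16
PUSH 4    16 4
OVER      16 4 16
PUSH 78   16 4 16 78
ROT       16 16 78 4
POP       16 16 78
SUB       16 -62
SUB       78
DUP       78 78
SUB       0
PUSH 8    0 8
SWAP      8 0
OVER      8 0 8
DIV       8 0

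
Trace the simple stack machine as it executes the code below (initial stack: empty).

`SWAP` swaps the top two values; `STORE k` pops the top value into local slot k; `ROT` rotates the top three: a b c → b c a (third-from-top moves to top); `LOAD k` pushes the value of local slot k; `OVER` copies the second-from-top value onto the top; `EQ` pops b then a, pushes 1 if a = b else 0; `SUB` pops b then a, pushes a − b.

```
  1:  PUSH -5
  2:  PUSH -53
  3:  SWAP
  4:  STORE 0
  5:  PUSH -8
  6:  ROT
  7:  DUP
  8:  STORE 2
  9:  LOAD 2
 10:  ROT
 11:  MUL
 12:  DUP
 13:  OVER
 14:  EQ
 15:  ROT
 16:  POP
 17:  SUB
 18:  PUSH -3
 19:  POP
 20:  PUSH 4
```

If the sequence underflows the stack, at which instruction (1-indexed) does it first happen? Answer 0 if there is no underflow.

PUSH -5   [-5]
PUSH -53  [-5, -53]
SWAP      [-53, -5]
STORE 0   [-53]
PUSH -8   [-53, -8]
ROT  — needs 3 operands, stack has 2 → underflow

6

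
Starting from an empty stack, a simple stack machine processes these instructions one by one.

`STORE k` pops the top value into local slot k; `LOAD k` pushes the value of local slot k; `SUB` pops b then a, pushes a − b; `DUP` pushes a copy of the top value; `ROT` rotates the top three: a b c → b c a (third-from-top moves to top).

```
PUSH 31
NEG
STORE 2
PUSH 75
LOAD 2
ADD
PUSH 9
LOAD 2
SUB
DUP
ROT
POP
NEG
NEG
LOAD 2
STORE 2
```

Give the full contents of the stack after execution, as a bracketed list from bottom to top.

PUSH 31  [31]
NEG      [-31]
STORE 2  []
PUSH 75  [75]
LOAD 2   [75, -31]
ADD      [44]
PUSH 9   [44, 9]
LOAD 2   [44, 9, -31]
SUB      [44, 40]
DUP      [44, 40, 40]
ROT      [40, 40, 44]
POP      [40, 40]
NEG      [40, -40]
NEG      [40, 40]
LOAD 2   [40, 40, -31]
STORE 2  [40, 40]

[40, 40]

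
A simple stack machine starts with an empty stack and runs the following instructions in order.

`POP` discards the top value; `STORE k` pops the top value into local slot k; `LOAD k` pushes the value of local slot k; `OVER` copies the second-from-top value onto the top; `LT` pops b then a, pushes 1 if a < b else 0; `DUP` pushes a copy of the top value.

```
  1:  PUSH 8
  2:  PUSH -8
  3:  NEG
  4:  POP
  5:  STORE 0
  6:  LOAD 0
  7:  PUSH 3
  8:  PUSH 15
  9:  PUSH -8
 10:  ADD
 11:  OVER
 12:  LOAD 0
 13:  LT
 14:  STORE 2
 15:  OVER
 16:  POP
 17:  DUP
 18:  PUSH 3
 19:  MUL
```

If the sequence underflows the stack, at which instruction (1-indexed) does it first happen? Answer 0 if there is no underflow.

0

PUSH 8  : [8]
PUSH -8 : [8, -8]
NEG     : [8, 8]
POP     : [8]
STORE 0 : []
LOAD 0  : [8]
PUSH 3  : [8, 3]
PUSH 15 : [8, 3, 15]
PUSH -8 : [8, 3, 15, -8]
ADD     : [8, 3, 7]
OVER    : [8, 3, 7, 3]
LOAD 0  : [8, 3, 7, 3, 8]
LT      : [8, 3, 7, 1]
STORE 2 : [8, 3, 7]
OVER    : [8, 3, 7, 3]
POP     : [8, 3, 7]
DUP     : [8, 3, 7, 7]
PUSH 3  : [8, 3, 7, 7, 3]
MUL     : [8, 3, 7, 21]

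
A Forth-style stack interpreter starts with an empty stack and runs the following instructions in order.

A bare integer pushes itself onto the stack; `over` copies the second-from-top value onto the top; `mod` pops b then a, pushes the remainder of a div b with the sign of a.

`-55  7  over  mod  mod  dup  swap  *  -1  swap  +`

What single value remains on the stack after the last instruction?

35

-55  -> -55
7    -> -55 7
over -> -55 7 -55
mod  -> -55 7
mod  -> -6
dup  -> -6 -6
swap -> -6 -6
*    -> 36
-1   -> 36 -1
swap -> -1 36
+    -> 35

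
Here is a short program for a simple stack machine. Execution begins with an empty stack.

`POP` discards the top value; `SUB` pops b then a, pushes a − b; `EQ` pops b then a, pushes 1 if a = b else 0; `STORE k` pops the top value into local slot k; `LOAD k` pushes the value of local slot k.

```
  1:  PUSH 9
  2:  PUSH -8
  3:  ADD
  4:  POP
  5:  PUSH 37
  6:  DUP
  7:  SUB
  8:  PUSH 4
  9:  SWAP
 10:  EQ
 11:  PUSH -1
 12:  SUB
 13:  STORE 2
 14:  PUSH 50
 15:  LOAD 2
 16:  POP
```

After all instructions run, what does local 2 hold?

PUSH 9  → [9]
PUSH -8 → [9, -8]
ADD     → [1]
POP     → []
PUSH 37 → [37]
DUP     → [37, 37]
SUB     → [0]
PUSH 4  → [0, 4]
SWAP    → [4, 0]
EQ      → [0]
PUSH -1 → [0, -1]
SUB     → [1]
STORE 2 → []
PUSH 50 → [50]
LOAD 2  → [50, 1]
POP     → [50]

1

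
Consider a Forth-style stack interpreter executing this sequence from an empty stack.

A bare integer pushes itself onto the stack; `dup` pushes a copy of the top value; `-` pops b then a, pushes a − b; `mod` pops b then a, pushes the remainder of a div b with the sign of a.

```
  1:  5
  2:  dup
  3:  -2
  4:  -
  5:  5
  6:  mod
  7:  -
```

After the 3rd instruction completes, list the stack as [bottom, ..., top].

[5, 5, -2]

5   -> [5]
dup -> [5, 5]
-2  -> [5, 5, -2]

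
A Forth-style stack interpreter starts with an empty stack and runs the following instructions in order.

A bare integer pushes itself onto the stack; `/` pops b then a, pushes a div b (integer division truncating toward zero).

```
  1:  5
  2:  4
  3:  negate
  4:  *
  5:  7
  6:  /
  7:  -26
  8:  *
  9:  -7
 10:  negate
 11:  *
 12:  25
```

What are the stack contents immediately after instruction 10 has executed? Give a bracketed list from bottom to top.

[52, 7]

5      -> 5
4      -> 5 4
negate -> 5 -4
*      -> -20
7      -> -20 7
/      -> -2
-26    -> -2 -26
*      -> 52
-7     -> 52 -7
negate -> 52 7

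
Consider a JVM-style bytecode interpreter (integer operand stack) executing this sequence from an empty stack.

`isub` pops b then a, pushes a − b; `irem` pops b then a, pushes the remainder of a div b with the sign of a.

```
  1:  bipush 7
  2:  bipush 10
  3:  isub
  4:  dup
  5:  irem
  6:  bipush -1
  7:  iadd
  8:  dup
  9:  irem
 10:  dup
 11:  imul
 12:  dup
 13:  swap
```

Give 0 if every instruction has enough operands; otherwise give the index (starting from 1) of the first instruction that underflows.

0

bipush 7   7
bipush 10  7 10
isub       -3
dup        -3 -3
irem       0
bipush -1  0 -1
iadd       -1
dup        -1 -1
irem       0
dup        0 0
imul       0
dup        0 0
swap       0 0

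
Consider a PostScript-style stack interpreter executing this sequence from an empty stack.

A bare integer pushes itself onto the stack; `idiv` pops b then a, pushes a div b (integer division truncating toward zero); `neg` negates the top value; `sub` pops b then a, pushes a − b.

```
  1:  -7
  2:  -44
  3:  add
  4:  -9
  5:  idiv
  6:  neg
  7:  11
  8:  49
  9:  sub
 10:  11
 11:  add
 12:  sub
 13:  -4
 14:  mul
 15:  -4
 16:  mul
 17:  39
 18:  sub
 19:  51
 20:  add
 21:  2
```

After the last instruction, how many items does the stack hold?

2

-7    [-7]
-44   [-7, -44]
add   [-51]
-9    [-51, -9]
idiv  [5]
neg   [-5]
11    [-5, 11]
49    [-5, 11, 49]
sub   [-5, -38]
11    [-5, -38, 11]
add   [-5, -27]
sub   [22]
-4    [22, -4]
mul   [-88]
-4    [-88, -4]
mul   [352]
39    [352, 39]
sub   [313]
51    [313, 51]
add   [364]
2     [364, 2]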